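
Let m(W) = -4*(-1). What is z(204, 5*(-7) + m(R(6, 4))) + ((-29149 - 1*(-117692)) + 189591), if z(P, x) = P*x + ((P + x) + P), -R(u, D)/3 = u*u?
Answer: 272187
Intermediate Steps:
R(u, D) = -3*u**2 (R(u, D) = -3*u*u = -3*u**2)
m(W) = 4
z(P, x) = x + 2*P + P*x (z(P, x) = P*x + (x + 2*P) = x + 2*P + P*x)
z(204, 5*(-7) + m(R(6, 4))) + ((-29149 - 1*(-117692)) + 189591) = ((5*(-7) + 4) + 2*204 + 204*(5*(-7) + 4)) + ((-29149 - 1*(-117692)) + 189591) = ((-35 + 4) + 408 + 204*(-35 + 4)) + ((-29149 + 117692) + 189591) = (-31 + 408 + 204*(-31)) + (88543 + 189591) = (-31 + 408 - 6324) + 278134 = -5947 + 278134 = 272187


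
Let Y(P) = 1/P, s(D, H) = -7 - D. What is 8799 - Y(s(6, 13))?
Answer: 114388/13 ≈ 8799.1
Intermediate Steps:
8799 - Y(s(6, 13)) = 8799 - 1/(-7 - 1*6) = 8799 - 1/(-7 - 6) = 8799 - 1/(-13) = 8799 - 1*(-1/13) = 8799 + 1/13 = 114388/13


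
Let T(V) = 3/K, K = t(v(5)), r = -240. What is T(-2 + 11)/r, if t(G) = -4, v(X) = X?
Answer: 1/320 ≈ 0.0031250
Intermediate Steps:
K = -4
T(V) = -3/4 (T(V) = 3/(-4) = 3*(-1/4) = -3/4)
T(-2 + 11)/r = -3/4/(-240) = -3/4*(-1/240) = 1/320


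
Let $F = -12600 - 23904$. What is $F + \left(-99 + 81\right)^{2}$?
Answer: $-36180$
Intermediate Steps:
$F = -36504$ ($F = -12600 - 23904 = -36504$)
$F + \left(-99 + 81\right)^{2} = -36504 + \left(-99 + 81\right)^{2} = -36504 + \left(-18\right)^{2} = -36504 + 324 = -36180$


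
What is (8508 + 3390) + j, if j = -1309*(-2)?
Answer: 14516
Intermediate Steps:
j = 2618
(8508 + 3390) + j = (8508 + 3390) + 2618 = 11898 + 2618 = 14516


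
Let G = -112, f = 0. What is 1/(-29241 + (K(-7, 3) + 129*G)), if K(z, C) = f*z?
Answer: -1/43689 ≈ -2.2889e-5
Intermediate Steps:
K(z, C) = 0 (K(z, C) = 0*z = 0)
1/(-29241 + (K(-7, 3) + 129*G)) = 1/(-29241 + (0 + 129*(-112))) = 1/(-29241 + (0 - 14448)) = 1/(-29241 - 14448) = 1/(-43689) = -1/43689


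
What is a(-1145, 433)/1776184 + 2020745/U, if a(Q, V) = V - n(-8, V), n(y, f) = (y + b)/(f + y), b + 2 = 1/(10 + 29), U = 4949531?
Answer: 14881690541929321/36428857258210950 ≈ 0.40851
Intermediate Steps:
b = -77/39 (b = -2 + 1/(10 + 29) = -2 + 1/39 = -77/39 ≈ -1.9744)
n(y, f) = (-77/39 + y)/(f + y) (n(y, f) = (y - 77/39)/(f + y) = (-77/39 + y)/(f + y))
a(Q, V) = V + 389/(39*(-8 + V)) (a(Q, V) = V - (-77/39 - 8)/(V - 8) = V - (-389)/((-8 + V)*39) = V - (-389)/(39*(-8 + V)) = V + 389/(39*(-8 + V)))
a(-1145, 433)/1776184 + 2020745/U = ((389/39 + 433*(-8 + 433))/(-8 + 433))/1776184 + 2020745/4949531 = ((389/39 + 433*425)/425)*(1/1776184) + 2020745*(1/4949531) = ((389/39 + 184025)/425)*(1/1776184) + 2020745/4949531 = ((1/425)*(7177364/39))*(1/1776184) + 2020745/4949531 = (7177364/16575)*(1/1776184) + 2020745/4949531 = 1794341/7360062450 + 2020745/4949531 = 14881690541929321/36428857258210950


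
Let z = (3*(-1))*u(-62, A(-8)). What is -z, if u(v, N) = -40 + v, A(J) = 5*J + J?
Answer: -306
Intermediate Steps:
A(J) = 6*J
z = 306 (z = (3*(-1))*(-40 - 62) = -3*(-102) = 306)
-z = -1*306 = -306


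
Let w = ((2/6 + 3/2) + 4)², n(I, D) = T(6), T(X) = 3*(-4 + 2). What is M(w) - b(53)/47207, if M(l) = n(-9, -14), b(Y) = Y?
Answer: -283295/47207 ≈ -6.0011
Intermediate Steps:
T(X) = -6 (T(X) = 3*(-2) = -6)
n(I, D) = -6
w = 1225/36 (w = ((2*(⅙) + 3*(½)) + 4)² = ((⅓ + 3/2) + 4)² = (11/6 + 4)² = (35/6)² = 1225/36 ≈ 34.028)
M(l) = -6
M(w) - b(53)/47207 = -6 - 53/47207 = -283295/47207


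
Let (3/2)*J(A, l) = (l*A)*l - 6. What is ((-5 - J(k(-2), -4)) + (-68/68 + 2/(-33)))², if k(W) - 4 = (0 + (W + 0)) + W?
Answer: 4624/1089 ≈ 4.2461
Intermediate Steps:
k(W) = 4 + 2*W (k(W) = 4 + ((0 + (W + 0)) + W) = 4 + ((0 + W) + W) = 4 + (W + W) = 4 + 2*W)
J(A, l) = -4 + 2*A*l²/3 (J(A, l) = 2*((l*A)*l - 6)/3 = 2*((A*l)*l - 6)/3 = 2*(A*l² - 6)/3 = 2*(-6 + A*l²)/3 = -4 + 2*A*l²/3)
((-5 - J(k(-2), -4)) + (-68/68 + 2/(-33)))² = ((-5 - (-4 + (⅔)*(4 + 2*(-2))*(-4)²)) + (-68/68 + 2/(-33)))² = ((-5 - (-4 + (⅔)*(4 - 4)*16)) + (-68*1/68 + 2*(-1/33)))² = ((-5 - (-4 + (⅔)*0*16)) + (-1 - 2/33))² = ((-5 - (-4 + 0)) - 35/33)² = ((-5 - 1*(-4)) - 35/33)² = ((-5 + 4) - 35/33)² = (-1 - 35/33)² = (-68/33)² = 4624/1089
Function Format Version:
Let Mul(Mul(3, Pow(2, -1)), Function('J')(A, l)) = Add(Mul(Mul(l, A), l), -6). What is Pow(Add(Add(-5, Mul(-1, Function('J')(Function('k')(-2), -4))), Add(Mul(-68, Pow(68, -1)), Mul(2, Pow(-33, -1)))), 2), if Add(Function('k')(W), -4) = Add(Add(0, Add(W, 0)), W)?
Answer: Rational(4624, 1089) ≈ 4.2461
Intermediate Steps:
Function('k')(W) = Add(4, Mul(2, W)) (Function('k')(W) = Add(4, Add(Add(0, Add(W, 0)), W)) = Add(4, Add(Add(0, W), W)) = Add(4, Add(W, W)) = Add(4, Mul(2, W)))
Function('J')(A, l) = Add(-4, Mul(Rational(2, 3), A, Pow(l, 2))) (Function('J')(A, l) = Mul(Rational(2, 3), Add(Mul(Mul(l, A), l), -6)) = Mul(Rational(2, 3), Add(Mul(Mul(A, l), l), -6)) = Mul(Rational(2, 3), Add(Mul(A, Pow(l, 2)), -6)) = Mul(Rational(2, 3), Add(-6, Mul(A, Pow(l, 2)))) = Add(-4, Mul(Rational(2, 3), A, Pow(l, 2))))
Pow(Add(Add(-5, Mul(-1, Function('J')(Function('k')(-2), -4))), Add(Mul(-68, Pow(68, -1)), Mul(2, Pow(-33, -1)))), 2) = Pow(Add(Add(-5, Mul(-1, Add(-4, Mul(Rational(2, 3), Add(4, Mul(2, -2)), Pow(-4, 2))))), Add(Mul(-68, Pow(68, -1)), Mul(2, Pow(-33, -1)))), 2) = Pow(Add(Add(-5, Mul(-1, Add(-4, Mul(Rational(2, 3), Add(4, -4), 16)))), Add(Mul(-68, Rational(1, 68)), Mul(2, Rational(-1, 33)))), 2) = Pow(Add(Add(-5, Mul(-1, Add(-4, Mul(Rational(2, 3), 0, 16)))), Add(-1, Rational(-2, 33))), 2) = Pow(Add(Add(-5, Mul(-1, Add(-4, 0))), Rational(-35, 33)), 2) = Pow(Add(Add(-5, Mul(-1, -4)), Rational(-35, 33)), 2) = Pow(Add(Add(-5, 4), Rational(-35, 33)), 2) = Pow(Add(-1, Rational(-35, 33)), 2) = Pow(Rational(-68, 33), 2) = Rational(4624, 1089)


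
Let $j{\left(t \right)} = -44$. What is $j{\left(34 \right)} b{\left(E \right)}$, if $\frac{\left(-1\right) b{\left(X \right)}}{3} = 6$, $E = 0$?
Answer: $792$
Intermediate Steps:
$b{\left(X \right)} = -18$ ($b{\left(X \right)} = \left(-3\right) 6 = -18$)
$j{\left(34 \right)} b{\left(E \right)} = \left(-44\right) \left(-18\right) = 792$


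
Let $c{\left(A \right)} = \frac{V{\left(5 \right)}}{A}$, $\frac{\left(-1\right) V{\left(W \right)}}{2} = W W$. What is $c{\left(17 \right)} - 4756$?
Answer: $- \frac{80902}{17} \approx -4758.9$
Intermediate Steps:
$V{\left(W \right)} = - 2 W^{2}$ ($V{\left(W \right)} = - 2 W W = - 2 W^{2}$)
$c{\left(A \right)} = - \frac{50}{A}$ ($c{\left(A \right)} = \frac{\left(-2\right) 5^{2}}{A} = \frac{\left(-2\right) 25}{A} = - \frac{50}{A}$)
$c{\left(17 \right)} - 4756 = - \frac{50}{17} - 4756 = - \frac{80902}{17}$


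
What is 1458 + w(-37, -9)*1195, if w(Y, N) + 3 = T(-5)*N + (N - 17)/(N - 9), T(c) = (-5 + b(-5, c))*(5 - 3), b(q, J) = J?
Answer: 1932292/9 ≈ 2.1470e+5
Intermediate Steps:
T(c) = -10 + 2*c (T(c) = (-5 + c)*(5 - 3) = (-5 + c)*2 = -10 + 2*c)
w(Y, N) = -3 - 20*N + (-17 + N)/(-9 + N) (w(Y, N) = -3 + ((-10 + 2*(-5))*N + (N - 17)/(N - 9)) = -3 + ((-10 - 10)*N + (-17 + N)/(-9 + N)) = -3 + (-20*N + (-17 + N)/(-9 + N)) = -3 - 20*N + (-17 + N)/(-9 + N))
1458 + w(-37, -9)*1195 = 1458 + (2*(5 - 10*(-9)² + 89*(-9))/(-9 - 9))*1195 = 1458 + (2*(5 - 10*81 - 801)/(-18))*1195 = 1458 + (2*(-1/18)*(5 - 810 - 801))*1195 = 1458 + (2*(-1/18)*(-1606))*1195 = 1458 + (1606/9)*1195 = 1458 + 1919170/9 = 1932292/9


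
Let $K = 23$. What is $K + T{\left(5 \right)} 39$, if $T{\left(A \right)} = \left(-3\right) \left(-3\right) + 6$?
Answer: $608$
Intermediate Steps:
$T{\left(A \right)} = 15$ ($T{\left(A \right)} = 9 + 6 = 15$)
$K + T{\left(5 \right)} 39 = 23 + 15 \cdot 39 = 23 + 585 = 608$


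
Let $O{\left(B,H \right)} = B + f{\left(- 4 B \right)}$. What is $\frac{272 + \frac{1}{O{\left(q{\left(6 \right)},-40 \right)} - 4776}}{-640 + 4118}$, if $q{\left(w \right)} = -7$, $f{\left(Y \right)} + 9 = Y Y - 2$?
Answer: $\frac{1090719}{13946780} \approx 0.078206$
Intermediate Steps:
$f{\left(Y \right)} = -11 + Y^{2}$ ($f{\left(Y \right)} = -9 + \left(Y Y - 2\right) = -9 + \left(Y^{2} - 2\right) = -9 + \left(-2 + Y^{2}\right) = -11 + Y^{2}$)
$O{\left(B,H \right)} = -11 + B + 16 B^{2}$ ($O{\left(B,H \right)} = B + \left(-11 + \left(- 4 B\right)^{2}\right) = B + \left(-11 + 16 B^{2}\right) = -11 + B + 16 B^{2}$)
$\frac{272 + \frac{1}{O{\left(q{\left(6 \right)},-40 \right)} - 4776}}{-640 + 4118} = \frac{272 + \frac{1}{\left(-11 - 7 + 16 \left(-7\right)^{2}\right) - 4776}}{-640 + 4118} = \frac{272 + \frac{1}{\left(-11 - 7 + 16 \cdot 49\right) - 4776}}{3478} = \left(272 + \frac{1}{\left(-11 - 7 + 784\right) - 4776}\right) \frac{1}{3478} = \left(272 + \frac{1}{766 - 4776}\right) \frac{1}{3478} = \left(272 + \frac{1}{-4010}\right) \frac{1}{3478} = \left(272 - \frac{1}{4010}\right) \frac{1}{3478} = \frac{1090719}{4010} \cdot \frac{1}{3478} = \frac{1090719}{13946780}$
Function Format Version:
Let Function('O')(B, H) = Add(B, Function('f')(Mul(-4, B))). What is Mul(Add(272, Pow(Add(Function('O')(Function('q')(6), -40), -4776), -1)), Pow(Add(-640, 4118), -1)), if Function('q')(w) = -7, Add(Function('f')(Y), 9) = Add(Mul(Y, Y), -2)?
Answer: Rational(1090719, 13946780) ≈ 0.078206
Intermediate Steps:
Function('f')(Y) = Add(-11, Pow(Y, 2)) (Function('f')(Y) = Add(-9, Add(Mul(Y, Y), -2)) = Add(-9, Add(Pow(Y, 2), -2)) = Add(-9, Add(-2, Pow(Y, 2))) = Add(-11, Pow(Y, 2)))
Function('O')(B, H) = Add(-11, B, Mul(16, Pow(B, 2))) (Function('O')(B, H) = Add(B, Add(-11, Pow(Mul(-4, B), 2))) = Add(B, Add(-11, Mul(16, Pow(B, 2)))) = Add(-11, B, Mul(16, Pow(B, 2))))
Mul(Add(272, Pow(Add(Function('O')(Function('q')(6), -40), -4776), -1)), Pow(Add(-640, 4118), -1)) = Mul(Add(272, Pow(Add(Add(-11, -7, Mul(16, Pow(-7, 2))), -4776), -1)), Pow(Add(-640, 4118), -1)) = Mul(Add(272, Pow(Add(Add(-11, -7, Mul(16, 49)), -4776), -1)), Pow(3478, -1)) = Mul(Add(272, Pow(Add(Add(-11, -7, 784), -4776), -1)), Rational(1, 3478)) = Mul(Add(272, Pow(Add(766, -4776), -1)), Rational(1, 3478)) = Mul(Add(272, Pow(-4010, -1)), Rational(1, 3478)) = Mul(Add(272, Rational(-1, 4010)), Rational(1, 3478)) = Mul(Rational(1090719, 4010), Rational(1, 3478)) = Rational(1090719, 13946780)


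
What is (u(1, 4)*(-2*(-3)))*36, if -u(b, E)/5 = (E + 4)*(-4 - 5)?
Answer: 77760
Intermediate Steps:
u(b, E) = 180 + 45*E (u(b, E) = -5*(E + 4)*(-4 - 5) = -5*(4 + E)*(-9) = -5*(-36 - 9*E) = 180 + 45*E)
(u(1, 4)*(-2*(-3)))*36 = ((180 + 45*4)*(-2*(-3)))*36 = ((180 + 180)*6)*36 = (360*6)*36 = 2160*36 = 77760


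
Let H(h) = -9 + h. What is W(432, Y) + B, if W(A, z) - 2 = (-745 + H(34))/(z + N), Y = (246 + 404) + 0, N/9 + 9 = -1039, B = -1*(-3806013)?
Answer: 16712212225/4391 ≈ 3.8060e+6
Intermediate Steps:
B = 3806013
N = -9432 (N = -81 + 9*(-1039) = -81 - 9351 = -9432)
Y = 650 (Y = 650 + 0 = 650)
W(A, z) = 2 - 720/(-9432 + z) (W(A, z) = 2 + (-745 + (-9 + 34))/(z - 9432) = 2 + (-745 + 25)/(-9432 + z) = 2 - 720/(-9432 + z))
W(432, Y) + B = 2*(-9792 + 650)/(-9432 + 650) + 3806013 = 2*(-9142)/(-8782) + 3806013 = 2*(-1/8782)*(-9142) + 3806013 = 9142/4391 + 3806013 = 16712212225/4391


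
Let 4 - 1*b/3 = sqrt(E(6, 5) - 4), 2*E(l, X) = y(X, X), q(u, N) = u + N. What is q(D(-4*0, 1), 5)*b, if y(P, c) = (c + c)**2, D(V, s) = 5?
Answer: 120 - 30*sqrt(46) ≈ -83.470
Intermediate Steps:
q(u, N) = N + u
y(P, c) = 4*c**2 (y(P, c) = (2*c)**2 = 4*c**2)
E(l, X) = 2*X**2 (E(l, X) = (4*X**2)/2 = 2*X**2)
b = 12 - 3*sqrt(46) (b = 12 - 3*sqrt(2*5**2 - 4) = 12 - 3*sqrt(2*25 - 4) = 12 - 3*sqrt(50 - 4) = 12 - 3*sqrt(46) ≈ -8.3470)
q(D(-4*0, 1), 5)*b = (5 + 5)*(12 - 3*sqrt(46)) = 10*(12 - 3*sqrt(46)) = 120 - 30*sqrt(46)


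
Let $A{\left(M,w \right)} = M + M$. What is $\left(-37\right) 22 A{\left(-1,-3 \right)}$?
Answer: $1628$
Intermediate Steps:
$A{\left(M,w \right)} = 2 M$
$\left(-37\right) 22 A{\left(-1,-3 \right)} = \left(-37\right) 22 \cdot 2 \left(-1\right) = \left(-814\right) \left(-2\right) = 1628$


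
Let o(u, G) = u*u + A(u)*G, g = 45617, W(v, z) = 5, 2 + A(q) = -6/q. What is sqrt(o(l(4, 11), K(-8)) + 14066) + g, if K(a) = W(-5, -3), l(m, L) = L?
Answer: 45617 + sqrt(1715087)/11 ≈ 45736.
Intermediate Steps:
A(q) = -2 - 6/q
K(a) = 5
o(u, G) = u**2 + G*(-2 - 6/u) (o(u, G) = u*u + (-2 - 6/u)*G = u**2 + G*(-2 - 6/u))
sqrt(o(l(4, 11), K(-8)) + 14066) + g = sqrt((11**3 - 2*5*(3 + 11))/11 + 14066) + 45617 = sqrt((1331 - 2*5*14)/11 + 14066) + 45617 = sqrt((1331 - 140)/11 + 14066) + 45617 = sqrt((1/11)*1191 + 14066) + 45617 = sqrt(1191/11 + 14066) + 45617 = sqrt(155917/11) + 45617 = sqrt(1715087)/11 + 45617 = 45617 + sqrt(1715087)/11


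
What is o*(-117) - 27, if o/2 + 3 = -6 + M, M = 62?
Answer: -12429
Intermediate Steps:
o = 106 (o = -6 + 2*(-6 + 62) = -6 + 2*56 = -6 + 112 = 106)
o*(-117) - 27 = 106*(-117) - 27 = -12402 - 27 = -12429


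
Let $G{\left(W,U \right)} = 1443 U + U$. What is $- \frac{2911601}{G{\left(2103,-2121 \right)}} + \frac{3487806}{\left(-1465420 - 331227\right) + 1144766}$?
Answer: $- \frac{1254881396009}{285218797692} \approx -4.3997$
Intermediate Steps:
$G{\left(W,U \right)} = 1444 U$
$- \frac{2911601}{G{\left(2103,-2121 \right)}} + \frac{3487806}{\left(-1465420 - 331227\right) + 1144766} = - \frac{2911601}{1444 \left(-2121\right)} + \frac{3487806}{\left(-1465420 - 331227\right) + 1144766} = - \frac{2911601}{-3062724} + \frac{3487806}{-1796647 + 1144766} = \left(-2911601\right) \left(- \frac{1}{3062724}\right) + \frac{3487806}{-651881} = \frac{415943}{437532} + 3487806 \left(- \frac{1}{651881}\right) = \frac{415943}{437532} - \frac{3487806}{651881} = - \frac{1254881396009}{285218797692}$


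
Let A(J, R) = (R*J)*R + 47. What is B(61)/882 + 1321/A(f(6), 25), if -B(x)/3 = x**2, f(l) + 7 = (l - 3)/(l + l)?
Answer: -63645823/4905978 ≈ -12.973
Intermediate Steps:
f(l) = -7 + (-3 + l)/(2*l) (f(l) = -7 + (l - 3)/(l + l) = -7 + (-3 + l)/((2*l)) = -7 + (-3 + l)*(1/(2*l)) = -7 + (-3 + l)/(2*l))
B(x) = -3*x**2
A(J, R) = 47 + J*R**2 (A(J, R) = (J*R)*R + 47 = J*R**2 + 47 = 47 + J*R**2)
B(61)/882 + 1321/A(f(6), 25) = -3*61**2/882 + 1321/(47 + ((1/2)*(-3 - 13*6)/6)*25**2) = -3*3721*(1/882) + 1321/(47 + ((1/2)*(1/6)*(-3 - 78))*625) = -11163*1/882 + 1321/(47 + ((1/2)*(1/6)*(-81))*625) = -3721/294 + 1321/(47 - 27/4*625) = -3721/294 + 1321/(47 - 16875/4) = -3721/294 + 1321/(-16687/4) = -3721/294 + 1321*(-4/16687) = -3721/294 - 5284/16687 = -63645823/4905978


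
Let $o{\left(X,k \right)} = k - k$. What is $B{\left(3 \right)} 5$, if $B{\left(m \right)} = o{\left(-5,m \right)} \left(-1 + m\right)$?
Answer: $0$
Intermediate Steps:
$o{\left(X,k \right)} = 0$
$B{\left(m \right)} = 0$ ($B{\left(m \right)} = 0 \left(-1 + m\right) = 0$)
$B{\left(3 \right)} 5 = 0 \cdot 5 = 0$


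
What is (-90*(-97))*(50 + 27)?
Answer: 672210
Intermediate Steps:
(-90*(-97))*(50 + 27) = 8730*77 = 672210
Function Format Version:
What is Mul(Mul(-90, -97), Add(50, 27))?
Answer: 672210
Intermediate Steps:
Mul(Mul(-90, -97), Add(50, 27)) = Mul(8730, 77) = 672210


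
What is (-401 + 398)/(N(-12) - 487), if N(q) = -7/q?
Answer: 36/5837 ≈ 0.0061676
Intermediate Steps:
(-401 + 398)/(N(-12) - 487) = (-401 + 398)/(-7/(-12) - 487) = -3/(-7*(-1/12) - 487) = -3/(7/12 - 487) = -3/(-5837/12) = -3*(-12/5837) = 36/5837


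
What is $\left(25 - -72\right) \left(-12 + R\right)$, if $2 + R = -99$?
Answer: $-10961$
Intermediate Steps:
$R = -101$ ($R = -2 - 99 = -101$)
$\left(25 - -72\right) \left(-12 + R\right) = \left(25 - -72\right) \left(-12 - 101\right) = \left(25 + 72\right) \left(-113\right) = 97 \left(-113\right) = -10961$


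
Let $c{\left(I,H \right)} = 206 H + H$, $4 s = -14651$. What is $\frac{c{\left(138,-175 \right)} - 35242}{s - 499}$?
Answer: $\frac{285868}{16647} \approx 17.172$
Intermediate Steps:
$s = - \frac{14651}{4}$ ($s = \frac{1}{4} \left(-14651\right) = - \frac{14651}{4} \approx -3662.8$)
$c{\left(I,H \right)} = 207 H$
$\frac{c{\left(138,-175 \right)} - 35242}{s - 499} = \frac{207 \left(-175\right) - 35242}{- \frac{14651}{4} - 499} = \frac{-36225 - 35242}{- \frac{16647}{4}} = \left(-71467\right) \left(- \frac{4}{16647}\right) = \frac{285868}{16647}$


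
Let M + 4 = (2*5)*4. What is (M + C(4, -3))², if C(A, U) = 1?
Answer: 1369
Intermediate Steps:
M = 36 (M = -4 + (2*5)*4 = -4 + 10*4 = -4 + 40 = 36)
(M + C(4, -3))² = (36 + 1)² = 37² = 1369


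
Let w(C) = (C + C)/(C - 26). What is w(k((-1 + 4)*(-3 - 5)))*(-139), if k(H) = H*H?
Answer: -80064/275 ≈ -291.14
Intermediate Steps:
k(H) = H**2
w(C) = 2*C/(-26 + C) (w(C) = (2*C)/(-26 + C) = 2*C/(-26 + C))
w(k((-1 + 4)*(-3 - 5)))*(-139) = (2*((-1 + 4)*(-3 - 5))**2/(-26 + ((-1 + 4)*(-3 - 5))**2))*(-139) = (2*(3*(-8))**2/(-26 + (3*(-8))**2))*(-139) = (2*(-24)**2/(-26 + (-24)**2))*(-139) = (2*576/(-26 + 576))*(-139) = (2*576/550)*(-139) = (2*576*(1/550))*(-139) = (576/275)*(-139) = -80064/275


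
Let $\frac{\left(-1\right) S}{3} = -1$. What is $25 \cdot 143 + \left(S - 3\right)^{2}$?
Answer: $3575$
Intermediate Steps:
$S = 3$ ($S = \left(-3\right) \left(-1\right) = 3$)
$25 \cdot 143 + \left(S - 3\right)^{2} = 25 \cdot 143 + \left(3 - 3\right)^{2} = 3575 + 0^{2} = 3575 + 0 = 3575$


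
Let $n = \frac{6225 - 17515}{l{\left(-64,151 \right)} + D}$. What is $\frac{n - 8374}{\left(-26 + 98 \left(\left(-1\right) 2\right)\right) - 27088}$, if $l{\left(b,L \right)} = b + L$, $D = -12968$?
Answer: $\frac{53927102}{175890055} \approx 0.3066$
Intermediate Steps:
$l{\left(b,L \right)} = L + b$
$n = \frac{11290}{12881}$ ($n = \frac{6225 - 17515}{\left(151 - 64\right) - 12968} = - \frac{11290}{87 - 12968} = - \frac{11290}{-12881} = \left(-11290\right) \left(- \frac{1}{12881}\right) = \frac{11290}{12881} \approx 0.87648$)
$\frac{n - 8374}{\left(-26 + 98 \left(\left(-1\right) 2\right)\right) - 27088} = \frac{\frac{11290}{12881} - 8374}{\left(-26 + 98 \left(\left(-1\right) 2\right)\right) - 27088} = - \frac{107854204}{12881 \left(\left(-26 + 98 \left(-2\right)\right) - 27088\right)} = - \frac{107854204}{12881 \left(\left(-26 - 196\right) - 27088\right)} = - \frac{107854204}{12881 \left(-222 - 27088\right)} = - \frac{107854204}{12881 \left(-27310\right)} = \left(- \frac{107854204}{12881}\right) \left(- \frac{1}{27310}\right) = \frac{53927102}{175890055}$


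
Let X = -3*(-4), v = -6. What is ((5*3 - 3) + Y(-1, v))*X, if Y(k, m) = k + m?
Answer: 60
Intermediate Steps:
X = 12
((5*3 - 3) + Y(-1, v))*X = ((5*3 - 3) + (-1 - 6))*12 = ((15 - 3) - 7)*12 = (12 - 7)*12 = 5*12 = 60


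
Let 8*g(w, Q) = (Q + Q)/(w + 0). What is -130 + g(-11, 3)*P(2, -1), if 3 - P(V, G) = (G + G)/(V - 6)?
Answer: -11455/88 ≈ -130.17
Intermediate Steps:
g(w, Q) = Q/(4*w) (g(w, Q) = ((Q + Q)/(w + 0))/8 = ((2*Q)/w)/8 = (2*Q/w)/8 = Q/(4*w))
P(V, G) = 3 - 2*G/(-6 + V) (P(V, G) = 3 - (G + G)/(V - 6) = 3 - 2*G/(-6 + V))
-130 + g(-11, 3)*P(2, -1) = -130 + ((¼)*3/(-11))*((-18 - 2*(-1) + 3*2)/(-6 + 2)) = -130 + ((¼)*3*(-1/11))*((-18 + 2 + 6)/(-4)) = -130 - (-3)*(-10)/176 = -130 - 3/44*5/2 = -130 - 15/88 = -11455/88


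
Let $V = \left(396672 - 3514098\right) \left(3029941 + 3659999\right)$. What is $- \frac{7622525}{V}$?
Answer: $\frac{1524505}{4171078578888} \approx 3.6549 \cdot 10^{-7}$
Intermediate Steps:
$V = -20855392894440$ ($V = \left(-3117426\right) 6689940 = -20855392894440$)
$- \frac{7622525}{V} = - \frac{7622525}{-20855392894440} = \left(-7622525\right) \left(- \frac{1}{20855392894440}\right) = \frac{1524505}{4171078578888}$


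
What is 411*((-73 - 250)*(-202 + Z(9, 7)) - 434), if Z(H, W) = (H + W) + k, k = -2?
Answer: 24779190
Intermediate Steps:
Z(H, W) = -2 + H + W (Z(H, W) = (H + W) - 2 = -2 + H + W)
411*((-73 - 250)*(-202 + Z(9, 7)) - 434) = 411*((-73 - 250)*(-202 + (-2 + 9 + 7)) - 434) = 411*(-323*(-202 + 14) - 434) = 411*(-323*(-188) - 434) = 411*(60724 - 434) = 411*60290 = 24779190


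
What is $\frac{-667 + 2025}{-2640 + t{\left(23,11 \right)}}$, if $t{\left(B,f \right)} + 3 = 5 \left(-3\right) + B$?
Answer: $- \frac{1358}{2635} \approx -0.51537$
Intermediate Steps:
$t{\left(B,f \right)} = -18 + B$ ($t{\left(B,f \right)} = -3 + \left(5 \left(-3\right) + B\right) = -3 + \left(-15 + B\right) = -18 + B$)
$\frac{-667 + 2025}{-2640 + t{\left(23,11 \right)}} = \frac{-667 + 2025}{-2640 + \left(-18 + 23\right)} = \frac{1358}{-2640 + 5} = \frac{1358}{-2635} = 1358 \left(- \frac{1}{2635}\right) = - \frac{1358}{2635}$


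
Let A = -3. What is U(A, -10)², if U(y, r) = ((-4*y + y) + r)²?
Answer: 1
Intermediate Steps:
U(y, r) = (r - 3*y)² (U(y, r) = (-3*y + r)² = (r - 3*y)²)
U(A, -10)² = ((-10 - 3*(-3))²)² = ((-10 + 9)²)² = ((-1)²)² = 1² = 1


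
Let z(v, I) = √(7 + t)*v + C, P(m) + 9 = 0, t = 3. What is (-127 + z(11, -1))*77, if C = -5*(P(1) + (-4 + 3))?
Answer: -5929 + 847*√10 ≈ -3250.6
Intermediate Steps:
P(m) = -9 (P(m) = -9 + 0 = -9)
C = 50 (C = -5*(-9 + (-4 + 3)) = -5*(-9 - 1) = -5*(-10) = 50)
z(v, I) = 50 + v*√10 (z(v, I) = √(7 + 3)*v + 50 = √10*v + 50 = v*√10 + 50 = 50 + v*√10)
(-127 + z(11, -1))*77 = (-127 + (50 + 11*√10))*77 = (-77 + 11*√10)*77 = -5929 + 847*√10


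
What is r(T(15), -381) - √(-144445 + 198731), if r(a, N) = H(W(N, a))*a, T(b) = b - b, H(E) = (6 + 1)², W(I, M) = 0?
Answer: -√54286 ≈ -232.99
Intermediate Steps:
H(E) = 49 (H(E) = 7² = 49)
T(b) = 0
r(a, N) = 49*a
r(T(15), -381) - √(-144445 + 198731) = 49*0 - √(-144445 + 198731) = 0 - √54286 = -√54286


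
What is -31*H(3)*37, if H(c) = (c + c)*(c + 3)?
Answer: -41292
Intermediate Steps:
H(c) = 2*c*(3 + c) (H(c) = (2*c)*(3 + c) = 2*c*(3 + c))
-31*H(3)*37 = -62*3*(3 + 3)*37 = -62*3*6*37 = -31*36*37 = -1116*37 = -41292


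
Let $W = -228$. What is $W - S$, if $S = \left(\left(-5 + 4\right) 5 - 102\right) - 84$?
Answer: $-37$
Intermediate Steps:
$S = -191$ ($S = \left(\left(-1\right) 5 - 102\right) - 84 = \left(-5 - 102\right) - 84 = -107 - 84 = -191$)
$W - S = -228 - -191 = -228 + 191 = -37$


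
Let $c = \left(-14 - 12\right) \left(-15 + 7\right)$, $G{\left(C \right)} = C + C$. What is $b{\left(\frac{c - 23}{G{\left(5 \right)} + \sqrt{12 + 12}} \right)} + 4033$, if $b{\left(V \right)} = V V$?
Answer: $\frac{6884627}{1444} - \frac{171125 \sqrt{6}}{722} \approx 4187.2$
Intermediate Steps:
$G{\left(C \right)} = 2 C$
$c = 208$ ($c = \left(-26\right) \left(-8\right) = 208$)
$b{\left(V \right)} = V^{2}$
$b{\left(\frac{c - 23}{G{\left(5 \right)} + \sqrt{12 + 12}} \right)} + 4033 = \left(\frac{208 - 23}{2 \cdot 5 + \sqrt{12 + 12}}\right)^{2} + 4033 = \left(\frac{185}{10 + \sqrt{24}}\right)^{2} + 4033 = \left(\frac{185}{10 + 2 \sqrt{6}}\right)^{2} + 4033 = \frac{34225}{\left(10 + 2 \sqrt{6}\right)^{2}} + 4033 = 4033 + \frac{34225}{\left(10 + 2 \sqrt{6}\right)^{2}}$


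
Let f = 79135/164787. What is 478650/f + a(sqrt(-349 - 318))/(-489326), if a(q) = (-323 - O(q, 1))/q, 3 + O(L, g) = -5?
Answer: 16944210/17 - 315*I*sqrt(667)/326380442 ≈ 9.9672e+5 - 2.4926e-5*I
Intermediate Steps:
f = 85/177 (f = 79135*(1/164787) = 85/177 ≈ 0.48023)
O(L, g) = -8 (O(L, g) = -3 - 5 = -8)
a(q) = -315/q (a(q) = (-323 - 1*(-8))/q = (-323 + 8)/q = -315/q)
478650/f + a(sqrt(-349 - 318))/(-489326) = 478650/(85/177) - 315/sqrt(-349 - 318)/(-489326) = 478650*(177/85) - 315*(-I*sqrt(667)/667)*(-1/489326) = 16944210/17 - 315*(-I*sqrt(667)/667)*(-1/489326) = 16944210/17 - (-315)*I*sqrt(667)/667*(-1/489326) = 16944210/17 + (315*I*sqrt(667)/667)*(-1/489326) = 16944210/17 - 315*I*sqrt(667)/326380442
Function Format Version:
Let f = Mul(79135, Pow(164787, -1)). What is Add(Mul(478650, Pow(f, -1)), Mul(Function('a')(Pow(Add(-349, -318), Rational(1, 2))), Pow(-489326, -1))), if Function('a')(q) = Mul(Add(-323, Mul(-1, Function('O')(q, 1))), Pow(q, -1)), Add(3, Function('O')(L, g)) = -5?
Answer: Add(Rational(16944210, 17), Mul(Rational(-315, 326380442), I, Pow(667, Rational(1, 2)))) ≈ Add(9.9672e+5, Mul(-2.4926e-5, I))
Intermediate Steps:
f = Rational(85, 177) (f = Mul(79135, Rational(1, 164787)) = Rational(85, 177) ≈ 0.48023)
Function('O')(L, g) = -8 (Function('O')(L, g) = Add(-3, -5) = -8)
Function('a')(q) = Mul(-315, Pow(q, -1)) (Function('a')(q) = Mul(Add(-323, Mul(-1, -8)), Pow(q, -1)) = Mul(Add(-323, 8), Pow(q, -1)) = Mul(-315, Pow(q, -1)))
Add(Mul(478650, Pow(f, -1)), Mul(Function('a')(Pow(Add(-349, -318), Rational(1, 2))), Pow(-489326, -1))) = Add(Mul(478650, Pow(Rational(85, 177), -1)), Mul(Mul(-315, Pow(Pow(Add(-349, -318), Rational(1, 2)), -1)), Pow(-489326, -1))) = Add(Mul(478650, Rational(177, 85)), Mul(Mul(-315, Pow(Pow(-667, Rational(1, 2)), -1)), Rational(-1, 489326))) = Add(Rational(16944210, 17), Mul(Mul(-315, Pow(Mul(I, Pow(667, Rational(1, 2))), -1)), Rational(-1, 489326))) = Add(Rational(16944210, 17), Mul(Mul(-315, Mul(Rational(-1, 667), I, Pow(667, Rational(1, 2)))), Rational(-1, 489326))) = Add(Rational(16944210, 17), Mul(Mul(Rational(315, 667), I, Pow(667, Rational(1, 2))), Rational(-1, 489326))) = Add(Rational(16944210, 17), Mul(Rational(-315, 326380442), I, Pow(667, Rational(1, 2))))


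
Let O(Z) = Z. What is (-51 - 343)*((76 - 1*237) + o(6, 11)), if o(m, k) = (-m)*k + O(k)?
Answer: 85104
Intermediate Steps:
o(m, k) = k - k*m (o(m, k) = (-m)*k + k = -k*m + k = k - k*m)
(-51 - 343)*((76 - 1*237) + o(6, 11)) = (-51 - 343)*((76 - 1*237) + 11*(1 - 1*6)) = -394*((76 - 237) + 11*(1 - 6)) = -394*(-161 + 11*(-5)) = -394*(-161 - 55) = -394*(-216) = 85104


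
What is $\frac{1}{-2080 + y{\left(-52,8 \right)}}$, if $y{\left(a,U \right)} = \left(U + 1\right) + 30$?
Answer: $- \frac{1}{2041} \approx -0.00048996$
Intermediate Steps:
$y{\left(a,U \right)} = 31 + U$ ($y{\left(a,U \right)} = \left(1 + U\right) + 30 = 31 + U$)
$\frac{1}{-2080 + y{\left(-52,8 \right)}} = \frac{1}{-2080 + \left(31 + 8\right)} = \frac{1}{-2080 + 39} = \frac{1}{-2041} = - \frac{1}{2041}$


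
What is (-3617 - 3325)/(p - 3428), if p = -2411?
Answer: 6942/5839 ≈ 1.1889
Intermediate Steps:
(-3617 - 3325)/(p - 3428) = (-3617 - 3325)/(-2411 - 3428) = -6942/(-5839) = -6942*(-1/5839) = 6942/5839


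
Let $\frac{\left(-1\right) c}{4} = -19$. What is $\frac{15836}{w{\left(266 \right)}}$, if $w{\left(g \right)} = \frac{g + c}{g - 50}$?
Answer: $\frac{190032}{19} \approx 10002.0$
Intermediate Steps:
$c = 76$ ($c = \left(-4\right) \left(-19\right) = 76$)
$w{\left(g \right)} = \frac{76 + g}{-50 + g}$ ($w{\left(g \right)} = \frac{g + 76}{g - 50} = \frac{76 + g}{-50 + g}$)
$\frac{15836}{w{\left(266 \right)}} = \frac{15836}{\frac{1}{-50 + 266} \left(76 + 266\right)} = \frac{15836}{\frac{1}{216} \cdot 342} = \frac{15836}{\frac{19}{12}} = 15836 \cdot \frac{12}{19} = \frac{190032}{19}$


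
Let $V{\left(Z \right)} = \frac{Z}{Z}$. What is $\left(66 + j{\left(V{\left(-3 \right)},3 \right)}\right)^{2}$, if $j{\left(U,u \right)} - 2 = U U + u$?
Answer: $5184$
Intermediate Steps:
$V{\left(Z \right)} = 1$
$j{\left(U,u \right)} = 2 + u + U^{2}$ ($j{\left(U,u \right)} = 2 + \left(U U + u\right) = 2 + \left(U^{2} + u\right) = 2 + \left(u + U^{2}\right) = 2 + u + U^{2}$)
$\left(66 + j{\left(V{\left(-3 \right)},3 \right)}\right)^{2} = \left(66 + \left(2 + 3 + 1^{2}\right)\right)^{2} = \left(66 + \left(2 + 3 + 1\right)\right)^{2} = \left(66 + 6\right)^{2} = 72^{2} = 5184$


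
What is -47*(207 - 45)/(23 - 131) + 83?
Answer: 307/2 ≈ 153.50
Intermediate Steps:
-47*(207 - 45)/(23 - 131) + 83 = -7614/(-108) + 83 = -7614*(-1)/108 + 83 = -47*(-3/2) + 83 = 141/2 + 83 = 307/2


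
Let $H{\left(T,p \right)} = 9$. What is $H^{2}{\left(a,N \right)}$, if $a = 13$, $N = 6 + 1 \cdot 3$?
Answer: $81$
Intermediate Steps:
$N = 9$ ($N = 6 + 3 = 9$)
$H^{2}{\left(a,N \right)} = 9^{2} = 81$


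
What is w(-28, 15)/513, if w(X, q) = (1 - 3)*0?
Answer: 0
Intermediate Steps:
w(X, q) = 0 (w(X, q) = -2*0 = 0)
w(-28, 15)/513 = 0/513 = 0*(1/513) = 0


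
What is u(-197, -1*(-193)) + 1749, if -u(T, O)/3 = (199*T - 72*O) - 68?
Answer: 161250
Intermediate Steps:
u(T, O) = 204 - 597*T + 216*O (u(T, O) = -3*((199*T - 72*O) - 68) = -3*((-72*O + 199*T) - 68) = -3*(-68 - 72*O + 199*T) = 204 - 597*T + 216*O)
u(-197, -1*(-193)) + 1749 = (204 - 597*(-197) + 216*(-1*(-193))) + 1749 = (204 + 117609 + 216*193) + 1749 = (204 + 117609 + 41688) + 1749 = 159501 + 1749 = 161250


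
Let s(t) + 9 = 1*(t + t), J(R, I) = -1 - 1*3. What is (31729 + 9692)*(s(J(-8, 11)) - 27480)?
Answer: -1138953237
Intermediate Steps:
J(R, I) = -4 (J(R, I) = -1 - 3 = -4)
s(t) = -9 + 2*t (s(t) = -9 + 1*(t + t) = -9 + 1*(2*t) = -9 + 2*t)
(31729 + 9692)*(s(J(-8, 11)) - 27480) = (31729 + 9692)*((-9 + 2*(-4)) - 27480) = 41421*((-9 - 8) - 27480) = 41421*(-17 - 27480) = 41421*(-27497) = -1138953237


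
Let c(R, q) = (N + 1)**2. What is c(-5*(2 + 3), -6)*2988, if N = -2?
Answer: 2988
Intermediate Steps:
c(R, q) = 1 (c(R, q) = (-2 + 1)**2 = (-1)**2 = 1)
c(-5*(2 + 3), -6)*2988 = 1*2988 = 2988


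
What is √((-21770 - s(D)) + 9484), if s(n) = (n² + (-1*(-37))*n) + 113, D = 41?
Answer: 3*I*√1733 ≈ 124.89*I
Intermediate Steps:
s(n) = 113 + n² + 37*n (s(n) = (n² + 37*n) + 113 = 113 + n² + 37*n)
√((-21770 - s(D)) + 9484) = √((-21770 - (113 + 41² + 37*41)) + 9484) = √((-21770 - (113 + 1681 + 1517)) + 9484) = √((-21770 - 1*3311) + 9484) = √((-21770 - 3311) + 9484) = √(-25081 + 9484) = √(-15597) = 3*I*√1733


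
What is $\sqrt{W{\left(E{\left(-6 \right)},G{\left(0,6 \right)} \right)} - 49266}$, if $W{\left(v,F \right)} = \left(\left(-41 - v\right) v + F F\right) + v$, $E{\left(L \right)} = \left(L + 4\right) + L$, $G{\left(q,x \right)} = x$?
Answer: $i \sqrt{48974} \approx 221.3 i$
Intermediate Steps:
$E{\left(L \right)} = 4 + 2 L$ ($E{\left(L \right)} = \left(4 + L\right) + L = 4 + 2 L$)
$W{\left(v,F \right)} = v + F^{2} + v \left(-41 - v\right)$ ($W{\left(v,F \right)} = \left(v \left(-41 - v\right) + F^{2}\right) + v = \left(F^{2} + v \left(-41 - v\right)\right) + v = v + F^{2} + v \left(-41 - v\right)$)
$\sqrt{W{\left(E{\left(-6 \right)},G{\left(0,6 \right)} \right)} - 49266} = \sqrt{\left(6^{2} - \left(4 + 2 \left(-6\right)\right)^{2} - 40 \left(4 + 2 \left(-6\right)\right)\right) - 49266} = \sqrt{\left(36 - \left(4 - 12\right)^{2} - 40 \left(4 - 12\right)\right) - 49266} = \sqrt{\left(36 - \left(-8\right)^{2} - -320\right) - 49266} = \sqrt{\left(36 - 64 + 320\right) - 49266} = \sqrt{292 - 49266} = \sqrt{-48974} = i \sqrt{48974}$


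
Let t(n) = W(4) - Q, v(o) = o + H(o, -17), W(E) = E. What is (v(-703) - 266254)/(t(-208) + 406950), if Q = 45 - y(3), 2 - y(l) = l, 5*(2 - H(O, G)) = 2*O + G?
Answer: -333338/508635 ≈ -0.65536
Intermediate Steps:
H(O, G) = 2 - 2*O/5 - G/5 (H(O, G) = 2 - (2*O + G)/5 = 2 - (G + 2*O)/5 = 2 + (-2*O/5 - G/5) = 2 - 2*O/5 - G/5)
y(l) = 2 - l
Q = 46 (Q = 45 - (2 - 1*3) = 45 - (2 - 3) = 45 - 1*(-1) = 45 + 1 = 46)
v(o) = 27/5 + 3*o/5 (v(o) = o + (2 - 2*o/5 - 1/5*(-17)) = o + (2 - 2*o/5 + 17/5) = o + (27/5 - 2*o/5) = 27/5 + 3*o/5)
t(n) = -42 (t(n) = 4 - 1*46 = 4 - 46 = -42)
(v(-703) - 266254)/(t(-208) + 406950) = ((27/5 + (3/5)*(-703)) - 266254)/(-42 + 406950) = ((27/5 - 2109/5) - 266254)/406908 = (-2082/5 - 266254)*(1/406908) = -1333352/5*1/406908 = -333338/508635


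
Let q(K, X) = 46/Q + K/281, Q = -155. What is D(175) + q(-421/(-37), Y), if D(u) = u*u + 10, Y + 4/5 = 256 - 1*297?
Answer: 49368961718/1611535 ≈ 30635.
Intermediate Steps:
Y = -209/5 (Y = -4/5 + (256 - 1*297) = -4/5 + (256 - 297) = -4/5 - 41 = -209/5 ≈ -41.800)
D(u) = 10 + u**2 (D(u) = u**2 + 10 = 10 + u**2)
q(K, X) = -46/155 + K/281 (q(K, X) = 46/(-155) + K/281 = 46*(-1/155) + K*(1/281) = -46/155 + K/281)
D(175) + q(-421/(-37), Y) = (10 + 175**2) + (-46/155 + (-421/(-37))/281) = (10 + 30625) + (-46/155 + (-421*(-1/37))/281) = 30635 + (-46/155 + (1/281)*(421/37)) = 30635 + (-46/155 + 421/10397) = 30635 - 413007/1611535 = 49368961718/1611535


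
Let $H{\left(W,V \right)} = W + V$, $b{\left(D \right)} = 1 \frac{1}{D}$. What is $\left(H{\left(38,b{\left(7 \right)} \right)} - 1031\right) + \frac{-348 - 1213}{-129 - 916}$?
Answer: $- \frac{7251823}{7315} \approx -991.36$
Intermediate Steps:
$b{\left(D \right)} = \frac{1}{D}$
$H{\left(W,V \right)} = V + W$
$\left(H{\left(38,b{\left(7 \right)} \right)} - 1031\right) + \frac{-348 - 1213}{-129 - 916} = \left(\left(\frac{1}{7} + 38\right) - 1031\right) + \frac{-348 - 1213}{-129 - 916} = \left(\left(\frac{1}{7} + 38\right) - 1031\right) - \frac{1561}{-1045} = \left(\frac{267}{7} - 1031\right) - - \frac{1561}{1045} = - \frac{6950}{7} + \frac{1561}{1045} = - \frac{7251823}{7315}$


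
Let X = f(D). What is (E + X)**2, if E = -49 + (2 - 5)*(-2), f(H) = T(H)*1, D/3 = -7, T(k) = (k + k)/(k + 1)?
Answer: 167281/100 ≈ 1672.8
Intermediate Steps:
T(k) = 2*k/(1 + k) (T(k) = (2*k)/(1 + k) = 2*k/(1 + k))
D = -21 (D = 3*(-7) = -21)
f(H) = 2*H/(1 + H) (f(H) = (2*H/(1 + H))*1 = 2*H/(1 + H))
X = 21/10 (X = 2*(-21)/(1 - 21) = 2*(-21)/(-20) = 2*(-21)*(-1/20) = 21/10 ≈ 2.1000)
E = -43 (E = -49 - 3*(-2) = -49 + 6 = -43)
(E + X)**2 = (-43 + 21/10)**2 = (-409/10)**2 = 167281/100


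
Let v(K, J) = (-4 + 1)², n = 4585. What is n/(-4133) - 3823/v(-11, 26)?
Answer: -15841724/37197 ≈ -425.89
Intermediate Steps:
v(K, J) = 9 (v(K, J) = (-3)² = 9)
n/(-4133) - 3823/v(-11, 26) = 4585/(-4133) - 3823/9 = 4585*(-1/4133) - 3823*⅑ = -4585/4133 - 3823/9 = -15841724/37197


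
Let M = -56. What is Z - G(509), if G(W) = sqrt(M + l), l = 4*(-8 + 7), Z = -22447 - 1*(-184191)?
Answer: 161744 - 2*I*sqrt(15) ≈ 1.6174e+5 - 7.746*I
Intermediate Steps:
Z = 161744 (Z = -22447 + 184191 = 161744)
l = -4 (l = 4*(-1) = -4)
G(W) = 2*I*sqrt(15) (G(W) = sqrt(-56 - 4) = sqrt(-60) = 2*I*sqrt(15))
Z - G(509) = 161744 - 2*I*sqrt(15)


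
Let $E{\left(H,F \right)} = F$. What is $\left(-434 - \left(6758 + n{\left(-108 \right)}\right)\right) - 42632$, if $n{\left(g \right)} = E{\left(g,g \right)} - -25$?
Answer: $-49741$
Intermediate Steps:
$n{\left(g \right)} = 25 + g$ ($n{\left(g \right)} = g - -25 = g + 25 = 25 + g$)
$\left(-434 - \left(6758 + n{\left(-108 \right)}\right)\right) - 42632 = \left(-434 - 6675\right) - 42632 = -7109 - 42632 = -49741$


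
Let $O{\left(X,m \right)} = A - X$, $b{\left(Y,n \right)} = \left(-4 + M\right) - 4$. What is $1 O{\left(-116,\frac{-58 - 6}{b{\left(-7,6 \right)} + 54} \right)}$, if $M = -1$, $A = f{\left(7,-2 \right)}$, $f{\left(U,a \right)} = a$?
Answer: $114$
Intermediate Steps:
$A = -2$
$b{\left(Y,n \right)} = -9$ ($b{\left(Y,n \right)} = \left(-4 - 1\right) - 4 = -5 - 4 = -9$)
$O{\left(X,m \right)} = -2 - X$
$1 O{\left(-116,\frac{-58 - 6}{b{\left(-7,6 \right)} + 54} \right)} = 1 \left(-2 - -116\right) = 1 \left(-2 + 116\right) = 1 \cdot 114 = 114$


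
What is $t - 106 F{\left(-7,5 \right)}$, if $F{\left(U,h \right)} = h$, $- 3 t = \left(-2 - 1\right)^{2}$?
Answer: $-533$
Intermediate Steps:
$t = -3$ ($t = - \frac{\left(-2 - 1\right)^{2}}{3} = - \frac{\left(-3\right)^{2}}{3} = \left(- \frac{1}{3}\right) 9 = -3$)
$t - 106 F{\left(-7,5 \right)} = -3 - 530 = -533$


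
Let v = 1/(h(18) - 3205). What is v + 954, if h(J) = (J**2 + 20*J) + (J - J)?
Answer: 2405033/2521 ≈ 954.00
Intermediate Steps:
h(J) = J**2 + 20*J (h(J) = (J**2 + 20*J) + 0 = J**2 + 20*J)
v = -1/2521 (v = 1/(18*(20 + 18) - 3205) = 1/(18*38 - 3205) = 1/(684 - 3205) = 1/(-2521) = -1/2521 ≈ -0.00039667)
v + 954 = -1/2521 + 954 = 2405033/2521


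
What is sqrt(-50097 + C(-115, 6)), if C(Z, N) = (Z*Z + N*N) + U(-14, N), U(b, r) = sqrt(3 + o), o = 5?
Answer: sqrt(-36836 + 2*sqrt(2)) ≈ 191.92*I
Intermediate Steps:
U(b, r) = 2*sqrt(2) (U(b, r) = sqrt(3 + 5) = sqrt(8) = 2*sqrt(2))
C(Z, N) = N**2 + Z**2 + 2*sqrt(2) (C(Z, N) = (Z*Z + N*N) + 2*sqrt(2) = (Z**2 + N**2) + 2*sqrt(2) = (N**2 + Z**2) + 2*sqrt(2) = N**2 + Z**2 + 2*sqrt(2))
sqrt(-50097 + C(-115, 6)) = sqrt(-50097 + (6**2 + (-115)**2 + 2*sqrt(2))) = sqrt(-50097 + (36 + 13225 + 2*sqrt(2))) = sqrt(-50097 + (13261 + 2*sqrt(2))) = sqrt(-36836 + 2*sqrt(2))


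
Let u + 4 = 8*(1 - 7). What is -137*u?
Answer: 7124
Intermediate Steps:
u = -52 (u = -4 + 8*(1 - 7) = -4 + 8*(-6) = -4 - 48 = -52)
-137*u = -137*(-52) = 7124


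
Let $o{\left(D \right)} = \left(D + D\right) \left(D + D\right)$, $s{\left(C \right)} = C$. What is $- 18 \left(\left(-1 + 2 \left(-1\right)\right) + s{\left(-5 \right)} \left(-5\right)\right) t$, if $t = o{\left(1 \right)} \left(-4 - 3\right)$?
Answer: $11088$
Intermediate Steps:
$o{\left(D \right)} = 4 D^{2}$ ($o{\left(D \right)} = 2 D 2 D = 4 D^{2}$)
$t = -28$ ($t = 4 \cdot 1^{2} \left(-4 - 3\right) = 4 \cdot 1 \left(-4 - 3\right) = 4 \left(-7\right) = -28$)
$- 18 \left(\left(-1 + 2 \left(-1\right)\right) + s{\left(-5 \right)} \left(-5\right)\right) t = - 18 \left(\left(-1 + 2 \left(-1\right)\right) - -25\right) \left(-28\right) = - 18 \left(\left(-1 - 2\right) + 25\right) \left(-28\right) = - 18 \left(-3 + 25\right) \left(-28\right) = \left(-18\right) 22 \left(-28\right) = \left(-396\right) \left(-28\right) = 11088$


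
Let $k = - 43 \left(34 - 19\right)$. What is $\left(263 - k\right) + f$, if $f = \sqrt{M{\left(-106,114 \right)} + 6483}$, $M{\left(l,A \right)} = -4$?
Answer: $908 + \sqrt{6479} \approx 988.49$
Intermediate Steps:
$k = -645$ ($k = \left(-43\right) 15 = -645$)
$f = \sqrt{6479}$ ($f = \sqrt{-4 + 6483} = \sqrt{6479} \approx 80.492$)
$\left(263 - k\right) + f = \left(263 - -645\right) + \sqrt{6479} = \left(263 + 645\right) + \sqrt{6479} = 908 + \sqrt{6479}$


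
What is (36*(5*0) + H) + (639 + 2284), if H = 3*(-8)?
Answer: 2899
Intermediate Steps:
H = -24
(36*(5*0) + H) + (639 + 2284) = (36*(5*0) - 24) + (639 + 2284) = (36*0 - 24) + 2923 = (0 - 24) + 2923 = -24 + 2923 = 2899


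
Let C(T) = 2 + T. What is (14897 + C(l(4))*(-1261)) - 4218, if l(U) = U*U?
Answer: -12019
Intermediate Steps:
l(U) = U**2
(14897 + C(l(4))*(-1261)) - 4218 = (14897 + (2 + 4**2)*(-1261)) - 4218 = (14897 + (2 + 16)*(-1261)) - 4218 = (14897 + 18*(-1261)) - 4218 = (14897 - 22698) - 4218 = -7801 - 4218 = -12019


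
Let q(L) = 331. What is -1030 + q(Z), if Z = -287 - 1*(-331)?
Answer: -699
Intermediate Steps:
Z = 44 (Z = -287 + 331 = 44)
-1030 + q(Z) = -1030 + 331 = -699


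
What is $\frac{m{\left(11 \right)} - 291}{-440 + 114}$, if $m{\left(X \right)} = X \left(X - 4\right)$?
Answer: $\frac{107}{163} \approx 0.65644$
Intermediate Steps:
$m{\left(X \right)} = X \left(-4 + X\right)$
$\frac{m{\left(11 \right)} - 291}{-440 + 114} = \frac{11 \left(-4 + 11\right) - 291}{-440 + 114} = \frac{11 \cdot 7 - 291}{-326} = \left(77 - 291\right) \left(- \frac{1}{326}\right) = \left(-214\right) \left(- \frac{1}{326}\right) = \frac{107}{163}$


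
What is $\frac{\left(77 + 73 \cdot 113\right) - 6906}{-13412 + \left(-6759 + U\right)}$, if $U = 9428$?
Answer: $- \frac{1420}{10743} \approx -0.13218$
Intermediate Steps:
$\frac{\left(77 + 73 \cdot 113\right) - 6906}{-13412 + \left(-6759 + U\right)} = \frac{\left(77 + 73 \cdot 113\right) - 6906}{-13412 + \left(-6759 + 9428\right)} = \frac{\left(77 + 8249\right) - 6906}{-13412 + 2669} = \frac{8326 - 6906}{-10743} = 1420 \left(- \frac{1}{10743}\right) = - \frac{1420}{10743}$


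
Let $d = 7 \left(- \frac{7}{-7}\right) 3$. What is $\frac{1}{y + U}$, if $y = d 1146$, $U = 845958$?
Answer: $\frac{1}{870024} \approx 1.1494 \cdot 10^{-6}$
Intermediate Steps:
$d = 21$ ($d = 7 \left(\left(-7\right) \left(- \frac{1}{7}\right)\right) 3 = 7 \cdot 1 \cdot 3 = 7 \cdot 3 = 21$)
$y = 24066$ ($y = 21 \cdot 1146 = 24066$)
$\frac{1}{y + U} = \frac{1}{24066 + 845958} = \frac{1}{870024}$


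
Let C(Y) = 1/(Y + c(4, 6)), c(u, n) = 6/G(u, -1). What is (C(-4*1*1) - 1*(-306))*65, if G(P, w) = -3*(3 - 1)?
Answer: 19877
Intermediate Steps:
G(P, w) = -6 (G(P, w) = -3*2 = -6)
c(u, n) = -1 (c(u, n) = 6/(-6) = 6*(-⅙) = -1)
C(Y) = 1/(-1 + Y) (C(Y) = 1/(Y - 1) = 1/(-1 + Y))
(C(-4*1*1) - 1*(-306))*65 = (1/(-1 - 4*1*1) - 1*(-306))*65 = (1/(-1 - 4*1) + 306)*65 = (1/(-1 - 4) + 306)*65 = (1/(-5) + 306)*65 = (-⅕ + 306)*65 = (1529/5)*65 = 19877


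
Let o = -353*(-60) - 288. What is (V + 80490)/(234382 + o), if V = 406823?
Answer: 487313/255274 ≈ 1.9090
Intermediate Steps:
o = 20892 (o = 21180 - 288 = 20892)
(V + 80490)/(234382 + o) = (406823 + 80490)/(234382 + 20892) = 487313/255274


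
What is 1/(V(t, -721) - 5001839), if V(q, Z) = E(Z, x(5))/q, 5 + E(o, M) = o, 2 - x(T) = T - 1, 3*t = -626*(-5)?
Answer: -1565/7827879124 ≈ -1.9993e-7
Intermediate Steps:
t = 3130/3 (t = (-626*(-5))/3 = (⅓)*3130 = 3130/3 ≈ 1043.3)
x(T) = 3 - T (x(T) = 2 - (T - 1) = 2 - (-1 + T) = 2 + (1 - T) = 3 - T)
E(o, M) = -5 + o
V(q, Z) = (-5 + Z)/q
1/(V(t, -721) - 5001839) = 1/((-5 - 721)/(3130/3) - 5001839) = 1/((3/3130)*(-726) - 5001839) = 1/(-1089/1565 - 5001839) = 1/(-7827879124/1565) = -1565/7827879124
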